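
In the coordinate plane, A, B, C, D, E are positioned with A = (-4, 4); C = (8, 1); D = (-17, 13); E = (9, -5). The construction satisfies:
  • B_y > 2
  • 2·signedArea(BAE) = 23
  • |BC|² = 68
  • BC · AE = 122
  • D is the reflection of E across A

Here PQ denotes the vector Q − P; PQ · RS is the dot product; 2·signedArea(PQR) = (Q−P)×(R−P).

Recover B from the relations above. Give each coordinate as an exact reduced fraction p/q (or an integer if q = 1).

B = (0, 3)

1. B_x = 0  [BC · AE = 122 ∩ 2·signedArea(BAE) = 23]
2. B_y = 3  [BC · AE = 122 ∩ 2·signedArea(BAE) = 23]
   → B = (0, 3)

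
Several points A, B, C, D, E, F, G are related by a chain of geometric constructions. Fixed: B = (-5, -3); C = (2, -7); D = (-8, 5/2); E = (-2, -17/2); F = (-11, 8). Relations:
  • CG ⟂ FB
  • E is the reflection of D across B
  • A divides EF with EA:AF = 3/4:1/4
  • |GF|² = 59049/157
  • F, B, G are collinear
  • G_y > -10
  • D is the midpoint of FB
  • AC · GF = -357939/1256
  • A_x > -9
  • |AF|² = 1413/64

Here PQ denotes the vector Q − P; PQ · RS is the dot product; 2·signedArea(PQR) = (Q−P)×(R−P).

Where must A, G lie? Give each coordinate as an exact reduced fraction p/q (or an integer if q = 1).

1. A_x = -35/4  [A divides EF with EA:AF = 3/4:1/4]
2. A_y = 31/8  [A divides EF with EA:AF = 3/4:1/4]
   → A = (-35/4, 31/8)
3. G_x = -269/157  [F, B, G are collinear ∩ CG ⟂ FB]
4. G_y = -1417/157  [F, B, G are collinear ∩ CG ⟂ FB]
   → G = (-269/157, -1417/157)

A = (-35/4, 31/8)
G = (-269/157, -1417/157)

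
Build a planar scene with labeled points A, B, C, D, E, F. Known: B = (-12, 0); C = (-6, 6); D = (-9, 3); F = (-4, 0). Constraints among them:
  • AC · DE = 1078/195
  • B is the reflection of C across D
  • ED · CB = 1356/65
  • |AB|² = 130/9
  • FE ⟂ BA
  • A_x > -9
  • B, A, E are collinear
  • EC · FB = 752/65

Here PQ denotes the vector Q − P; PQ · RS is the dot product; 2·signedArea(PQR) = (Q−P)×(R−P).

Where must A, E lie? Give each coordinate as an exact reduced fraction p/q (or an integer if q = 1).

1. E_x = -296/65  [EC · FB = 752/65 ∩ ED · CB = 1356/65]
2. E_y = 132/65  [EC · FB = 752/65 ∩ ED · CB = 1356/65]
   → E = (-296/65, 132/65)
3. A_x = -25/3  [AC · DE = 1078/195 ∩ B, A, E are collinear]
4. A_y = 1  [AC · DE = 1078/195 ∩ B, A, E are collinear]
   → A = (-25/3, 1)

A = (-25/3, 1)
E = (-296/65, 132/65)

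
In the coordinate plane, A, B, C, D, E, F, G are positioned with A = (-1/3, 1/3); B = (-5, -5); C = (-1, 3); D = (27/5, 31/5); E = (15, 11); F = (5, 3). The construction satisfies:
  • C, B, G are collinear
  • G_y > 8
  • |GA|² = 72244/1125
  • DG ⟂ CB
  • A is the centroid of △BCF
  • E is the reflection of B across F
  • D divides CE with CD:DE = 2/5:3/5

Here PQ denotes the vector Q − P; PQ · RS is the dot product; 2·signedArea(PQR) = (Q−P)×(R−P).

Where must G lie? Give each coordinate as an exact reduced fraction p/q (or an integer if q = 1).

1. G_x = 39/25  [C, B, G are collinear ∩ DG ⟂ CB]
2. G_y = 203/25  [C, B, G are collinear ∩ DG ⟂ CB]
   → G = (39/25, 203/25)

G = (39/25, 203/25)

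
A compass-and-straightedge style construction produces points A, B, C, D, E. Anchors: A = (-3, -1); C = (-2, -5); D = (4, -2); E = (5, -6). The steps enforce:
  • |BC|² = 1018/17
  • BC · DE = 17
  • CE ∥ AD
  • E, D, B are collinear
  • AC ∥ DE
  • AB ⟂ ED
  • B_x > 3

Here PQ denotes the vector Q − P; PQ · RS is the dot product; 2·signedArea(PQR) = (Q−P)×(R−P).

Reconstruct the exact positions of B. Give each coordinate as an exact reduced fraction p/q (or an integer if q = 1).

1. B_x = 57/17  [E, D, B are collinear ∩ AB ⟂ ED]
2. B_y = 10/17  [E, D, B are collinear ∩ AB ⟂ ED]
   → B = (57/17, 10/17)

B = (57/17, 10/17)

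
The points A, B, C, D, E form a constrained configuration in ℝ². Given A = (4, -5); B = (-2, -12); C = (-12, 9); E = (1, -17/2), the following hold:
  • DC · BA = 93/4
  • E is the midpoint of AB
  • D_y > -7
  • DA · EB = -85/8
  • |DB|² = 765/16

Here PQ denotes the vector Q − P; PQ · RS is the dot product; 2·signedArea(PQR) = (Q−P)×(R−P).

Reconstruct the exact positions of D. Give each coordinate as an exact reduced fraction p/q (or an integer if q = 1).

1. D_x = 5/2  [line -6·x + -7·y + -129/4 = 0 ∩ |DB|² = 765/16]
2. D_y = -27/4  [line -6·x + -7·y + -129/4 = 0 ∩ |DB|² = 765/16]
   → D = (5/2, -27/4)

D = (5/2, -27/4)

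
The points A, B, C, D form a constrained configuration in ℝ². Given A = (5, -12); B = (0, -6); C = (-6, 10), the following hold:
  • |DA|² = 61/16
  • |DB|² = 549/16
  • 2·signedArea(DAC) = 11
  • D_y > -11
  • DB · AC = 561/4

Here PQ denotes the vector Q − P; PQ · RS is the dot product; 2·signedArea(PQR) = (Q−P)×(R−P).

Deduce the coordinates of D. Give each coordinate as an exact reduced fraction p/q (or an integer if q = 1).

D = (15/4, -21/2)

1. D_x = 15/4  [2·signedArea(DAC) = 11 ∩ DB · AC = 561/4]
2. D_y = -21/2  [2·signedArea(DAC) = 11 ∩ DB · AC = 561/4]
   → D = (15/4, -21/2)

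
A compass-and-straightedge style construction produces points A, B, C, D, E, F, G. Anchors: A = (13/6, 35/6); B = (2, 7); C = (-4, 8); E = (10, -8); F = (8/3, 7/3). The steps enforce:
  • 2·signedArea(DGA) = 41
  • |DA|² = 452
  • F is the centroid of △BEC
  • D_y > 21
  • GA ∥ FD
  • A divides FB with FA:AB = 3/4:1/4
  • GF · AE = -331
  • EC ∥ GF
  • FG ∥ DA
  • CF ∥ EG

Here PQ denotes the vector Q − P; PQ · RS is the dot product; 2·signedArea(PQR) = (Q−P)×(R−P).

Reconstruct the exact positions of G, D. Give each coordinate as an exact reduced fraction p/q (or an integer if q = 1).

D = (-71/6, 131/6)
G = (50/3, -41/3)

1. G_x = 50/3  [EC ∥ GF ∩ CF ∥ EG]
2. G_y = -41/3  [EC ∥ GF ∩ CF ∥ EG]
   → G = (50/3, -41/3)
3. D_x = -71/6  [FG ∥ DA ∩ GA ∥ FD]
4. D_y = 131/6  [FG ∥ DA ∩ GA ∥ FD]
   → D = (-71/6, 131/6)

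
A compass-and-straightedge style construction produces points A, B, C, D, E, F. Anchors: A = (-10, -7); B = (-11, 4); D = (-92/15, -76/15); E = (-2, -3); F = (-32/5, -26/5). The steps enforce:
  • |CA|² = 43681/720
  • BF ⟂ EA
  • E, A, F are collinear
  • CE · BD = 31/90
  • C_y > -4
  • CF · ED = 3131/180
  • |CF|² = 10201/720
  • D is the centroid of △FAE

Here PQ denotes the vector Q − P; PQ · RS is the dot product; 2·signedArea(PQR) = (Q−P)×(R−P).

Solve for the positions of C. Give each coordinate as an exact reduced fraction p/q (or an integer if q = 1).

C = (-91/30, -211/60)

1. C_x = -91/30  [CE · BD = 31/90 ∩ CF · ED = 3131/180]
2. C_y = -211/60  [CE · BD = 31/90 ∩ CF · ED = 3131/180]
   → C = (-91/30, -211/60)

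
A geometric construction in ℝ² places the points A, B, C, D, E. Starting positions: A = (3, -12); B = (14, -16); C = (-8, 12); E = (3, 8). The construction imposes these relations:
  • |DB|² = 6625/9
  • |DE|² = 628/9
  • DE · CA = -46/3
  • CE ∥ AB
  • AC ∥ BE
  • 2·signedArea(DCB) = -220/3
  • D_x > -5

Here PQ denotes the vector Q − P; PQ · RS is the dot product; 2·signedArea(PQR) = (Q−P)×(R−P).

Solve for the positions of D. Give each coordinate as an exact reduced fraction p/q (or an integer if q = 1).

1. D_x = -13/3  [2·signedArea(DCB) = -220/3 ∩ DE · CA = -46/3]
2. D_y = 4  [2·signedArea(DCB) = -220/3 ∩ DE · CA = -46/3]
   → D = (-13/3, 4)

D = (-13/3, 4)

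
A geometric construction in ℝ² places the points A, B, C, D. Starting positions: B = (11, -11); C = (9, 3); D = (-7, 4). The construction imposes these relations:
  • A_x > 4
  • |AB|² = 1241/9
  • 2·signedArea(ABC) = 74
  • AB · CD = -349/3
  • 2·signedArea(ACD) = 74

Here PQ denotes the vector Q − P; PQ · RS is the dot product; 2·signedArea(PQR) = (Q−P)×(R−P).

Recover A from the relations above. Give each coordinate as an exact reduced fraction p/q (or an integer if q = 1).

A = (13/3, -4/3)

1. A_x = 13/3  [2·signedArea(ACD) = 74 ∩ AB · CD = -349/3]
2. A_y = -4/3  [2·signedArea(ACD) = 74 ∩ AB · CD = -349/3]
   → A = (13/3, -4/3)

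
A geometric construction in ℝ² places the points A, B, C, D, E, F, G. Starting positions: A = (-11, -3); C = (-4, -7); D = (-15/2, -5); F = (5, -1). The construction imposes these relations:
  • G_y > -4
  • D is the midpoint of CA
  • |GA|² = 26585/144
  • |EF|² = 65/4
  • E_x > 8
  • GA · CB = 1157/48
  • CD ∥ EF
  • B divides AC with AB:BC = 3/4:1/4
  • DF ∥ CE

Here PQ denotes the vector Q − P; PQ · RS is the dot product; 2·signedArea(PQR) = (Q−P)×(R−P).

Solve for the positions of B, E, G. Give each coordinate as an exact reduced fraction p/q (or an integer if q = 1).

1. B_x = -23/4  [B divides AC with AB:BC = 3/4:1/4]
2. B_y = -6  [B divides AC with AB:BC = 3/4:1/4]
   → B = (-23/4, -6)
3. E_x = 17/2  [CD ∥ EF ∩ DF ∥ CE]
4. E_y = -3  [CD ∥ EF ∩ DF ∥ CE]
   → E = (17/2, -3)
5. G_x = 31/12  [line 7/4·x + -1·y + -377/48 = 0 ∩ |GA|² = 26585/144]
6. G_y = -10/3  [line 7/4·x + -1·y + -377/48 = 0 ∩ |GA|² = 26585/144]
   → G = (31/12, -10/3)

B = (-23/4, -6)
E = (17/2, -3)
G = (31/12, -10/3)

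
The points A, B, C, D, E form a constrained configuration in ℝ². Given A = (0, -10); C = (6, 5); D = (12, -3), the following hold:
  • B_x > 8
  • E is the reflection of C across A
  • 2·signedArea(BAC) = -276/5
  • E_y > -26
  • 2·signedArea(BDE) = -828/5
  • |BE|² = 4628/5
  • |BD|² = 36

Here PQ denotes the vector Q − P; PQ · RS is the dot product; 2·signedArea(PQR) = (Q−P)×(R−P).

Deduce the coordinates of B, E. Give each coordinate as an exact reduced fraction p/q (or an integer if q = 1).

B = (42/5, 9/5)
E = (-6, -25)

1. B_x = 42/5  [line -15·x + 6·y + 576/5 = 0 ∩ |BD|² = 36]
2. B_y = 9/5  [line -15·x + 6·y + 576/5 = 0 ∩ |BD|² = 36]
   → B = (42/5, 9/5)
3. E_x = -6  [E is the reflection of C across A]
4. E_y = -25  [E is the reflection of C across A]
   → E = (-6, -25)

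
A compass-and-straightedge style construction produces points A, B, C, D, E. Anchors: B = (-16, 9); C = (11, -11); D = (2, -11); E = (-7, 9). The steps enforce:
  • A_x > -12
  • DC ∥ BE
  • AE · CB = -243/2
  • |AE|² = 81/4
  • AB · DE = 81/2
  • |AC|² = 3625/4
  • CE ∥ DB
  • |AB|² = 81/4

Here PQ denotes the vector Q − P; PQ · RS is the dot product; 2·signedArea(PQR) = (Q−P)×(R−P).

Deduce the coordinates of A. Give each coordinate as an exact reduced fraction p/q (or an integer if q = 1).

A = (-23/2, 9)

1. A_x = -23/2  [AE · CB = -243/2 ∩ AB · DE = 81/2]
2. A_y = 9  [AE · CB = -243/2 ∩ AB · DE = 81/2]
   → A = (-23/2, 9)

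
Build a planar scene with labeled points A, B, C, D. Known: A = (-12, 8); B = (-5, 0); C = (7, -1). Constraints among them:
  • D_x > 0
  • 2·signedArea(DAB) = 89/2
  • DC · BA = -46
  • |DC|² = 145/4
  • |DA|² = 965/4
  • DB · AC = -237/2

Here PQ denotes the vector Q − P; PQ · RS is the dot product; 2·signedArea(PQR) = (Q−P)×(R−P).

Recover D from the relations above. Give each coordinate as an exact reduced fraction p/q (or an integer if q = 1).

D = (1, -1/2)

1. D_x = 1  [DB · AC = -237/2 ∩ DC · BA = -46]
2. D_y = -1/2  [DB · AC = -237/2 ∩ DC · BA = -46]
   → D = (1, -1/2)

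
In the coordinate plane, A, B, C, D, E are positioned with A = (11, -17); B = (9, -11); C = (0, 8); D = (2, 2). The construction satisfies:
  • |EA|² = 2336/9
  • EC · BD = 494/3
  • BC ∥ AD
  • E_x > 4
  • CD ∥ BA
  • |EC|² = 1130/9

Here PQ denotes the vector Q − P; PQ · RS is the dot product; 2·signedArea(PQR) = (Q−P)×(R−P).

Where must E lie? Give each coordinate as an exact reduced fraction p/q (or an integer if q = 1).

E = (13/3, -7/3)

1. E_x = 13/3  [line 7·x + -13·y + -182/3 = 0 ∩ |EA|² = 2336/9]
2. E_y = -7/3  [line 7·x + -13·y + -182/3 = 0 ∩ |EA|² = 2336/9]
   → E = (13/3, -7/3)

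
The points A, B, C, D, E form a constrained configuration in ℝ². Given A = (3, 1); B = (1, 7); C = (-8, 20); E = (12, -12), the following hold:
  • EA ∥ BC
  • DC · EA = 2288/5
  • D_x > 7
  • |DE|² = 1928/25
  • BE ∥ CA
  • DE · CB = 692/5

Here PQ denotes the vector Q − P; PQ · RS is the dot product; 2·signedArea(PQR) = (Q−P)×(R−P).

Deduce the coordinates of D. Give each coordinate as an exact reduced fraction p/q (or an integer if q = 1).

D = (38/5, -22/5)

1. D_x = 38/5  [line -9·x + 13·y + 628/5 = 0 ∩ |DE|² = 1928/25]
2. D_y = -22/5  [line -9·x + 13·y + 628/5 = 0 ∩ |DE|² = 1928/25]
   → D = (38/5, -22/5)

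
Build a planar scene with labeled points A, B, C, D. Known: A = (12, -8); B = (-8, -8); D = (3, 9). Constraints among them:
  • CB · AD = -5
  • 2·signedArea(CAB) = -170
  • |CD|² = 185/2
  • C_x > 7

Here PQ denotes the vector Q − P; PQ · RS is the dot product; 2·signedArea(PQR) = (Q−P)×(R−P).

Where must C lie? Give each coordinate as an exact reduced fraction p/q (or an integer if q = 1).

1. C_x = 15/2  [2·signedArea(CAB) = -170 ∩ CB · AD = -5]
2. C_y = 1/2  [2·signedArea(CAB) = -170 ∩ CB · AD = -5]
   → C = (15/2, 1/2)

C = (15/2, 1/2)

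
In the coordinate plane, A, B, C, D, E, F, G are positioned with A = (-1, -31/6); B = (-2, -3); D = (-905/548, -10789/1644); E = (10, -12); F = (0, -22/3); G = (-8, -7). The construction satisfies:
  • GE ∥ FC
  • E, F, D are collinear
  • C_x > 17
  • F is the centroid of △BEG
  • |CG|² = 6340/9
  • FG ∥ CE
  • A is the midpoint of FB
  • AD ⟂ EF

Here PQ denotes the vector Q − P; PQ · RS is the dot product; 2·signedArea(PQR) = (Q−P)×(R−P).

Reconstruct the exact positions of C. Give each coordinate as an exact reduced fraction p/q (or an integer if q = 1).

C = (18, -37/3)

1. C_x = 18  [FG ∥ CE ∩ GE ∥ FC]
2. C_y = -37/3  [FG ∥ CE ∩ GE ∥ FC]
   → C = (18, -37/3)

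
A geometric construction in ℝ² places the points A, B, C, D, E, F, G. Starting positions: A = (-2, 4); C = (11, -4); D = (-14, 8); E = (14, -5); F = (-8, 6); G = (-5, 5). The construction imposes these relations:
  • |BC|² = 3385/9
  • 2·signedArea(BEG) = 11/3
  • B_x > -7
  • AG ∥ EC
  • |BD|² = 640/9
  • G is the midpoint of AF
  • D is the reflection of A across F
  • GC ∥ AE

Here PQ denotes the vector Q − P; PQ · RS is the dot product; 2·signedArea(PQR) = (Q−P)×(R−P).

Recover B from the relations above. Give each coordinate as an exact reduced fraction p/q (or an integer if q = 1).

1. B_x = -6  [line -10·x + -19·y + 124/3 = 0 ∩ |BD|² = 640/9]
2. B_y = 16/3  [line -10·x + -19·y + 124/3 = 0 ∩ |BD|² = 640/9]
   → B = (-6, 16/3)

B = (-6, 16/3)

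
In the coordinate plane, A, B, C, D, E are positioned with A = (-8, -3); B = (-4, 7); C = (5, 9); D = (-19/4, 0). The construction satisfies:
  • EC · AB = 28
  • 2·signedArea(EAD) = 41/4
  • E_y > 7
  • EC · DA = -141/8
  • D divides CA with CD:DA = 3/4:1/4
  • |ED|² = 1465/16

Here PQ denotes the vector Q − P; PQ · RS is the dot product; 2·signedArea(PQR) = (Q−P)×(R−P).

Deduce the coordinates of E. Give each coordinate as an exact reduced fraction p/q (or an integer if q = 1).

E = (1/2, 8)

1. E_x = 1/2  [EC · AB = 28 ∩ EC · DA = -141/8]
2. E_y = 8  [EC · AB = 28 ∩ EC · DA = -141/8]
   → E = (1/2, 8)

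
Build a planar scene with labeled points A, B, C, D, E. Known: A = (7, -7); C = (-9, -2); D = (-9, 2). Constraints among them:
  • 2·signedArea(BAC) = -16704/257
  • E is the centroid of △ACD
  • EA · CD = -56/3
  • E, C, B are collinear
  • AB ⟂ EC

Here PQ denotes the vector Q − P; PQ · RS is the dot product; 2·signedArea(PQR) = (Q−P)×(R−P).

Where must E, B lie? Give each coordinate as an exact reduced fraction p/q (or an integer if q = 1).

B = (1863/257, -775/257)
E = (-11/3, -7/3)

1. E_x = -11/3  [E is the centroid of △ACD]
2. E_y = -7/3  [E is the centroid of △ACD]
   → E = (-11/3, -7/3)
3. B_x = 1863/257  [E, C, B are collinear ∩ AB ⟂ EC]
4. B_y = -775/257  [E, C, B are collinear ∩ AB ⟂ EC]
   → B = (1863/257, -775/257)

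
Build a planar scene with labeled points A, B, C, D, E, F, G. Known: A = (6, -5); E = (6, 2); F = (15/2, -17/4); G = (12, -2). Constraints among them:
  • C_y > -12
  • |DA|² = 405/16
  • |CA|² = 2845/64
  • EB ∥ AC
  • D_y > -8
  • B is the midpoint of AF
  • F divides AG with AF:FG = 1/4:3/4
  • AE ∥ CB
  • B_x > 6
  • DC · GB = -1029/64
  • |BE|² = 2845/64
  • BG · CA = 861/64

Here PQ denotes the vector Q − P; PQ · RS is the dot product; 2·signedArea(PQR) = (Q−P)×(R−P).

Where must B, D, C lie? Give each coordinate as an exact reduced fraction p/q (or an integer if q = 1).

1. B_x = 27/4  [B is the midpoint of AF]
2. B_y = -37/8  [B is the midpoint of AF]
   → B = (27/4, -37/8)
3. C_x = 27/4  [AE ∥ CB ∩ EB ∥ AC]
4. C_y = -93/8  [AE ∥ CB ∩ EB ∥ AC]
   → C = (27/4, -93/8)
5. D_x = 3/2  [line 21/4·x + 21/8·y + 357/32 = 0 ∩ |DA|² = 405/16]
6. D_y = -29/4  [line 21/4·x + 21/8·y + 357/32 = 0 ∩ |DA|² = 405/16]
   → D = (3/2, -29/4)

B = (27/4, -37/8)
C = (27/4, -93/8)
D = (3/2, -29/4)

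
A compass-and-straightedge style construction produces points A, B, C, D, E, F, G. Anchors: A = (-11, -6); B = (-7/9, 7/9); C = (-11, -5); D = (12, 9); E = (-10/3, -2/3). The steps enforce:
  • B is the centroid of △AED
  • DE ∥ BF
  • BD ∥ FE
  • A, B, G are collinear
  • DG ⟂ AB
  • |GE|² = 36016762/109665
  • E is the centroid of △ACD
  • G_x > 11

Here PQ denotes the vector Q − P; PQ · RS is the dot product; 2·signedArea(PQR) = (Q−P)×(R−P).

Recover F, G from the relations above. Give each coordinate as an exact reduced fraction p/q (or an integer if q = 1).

1. F_x = -145/9  [BD ∥ FE ∩ DE ∥ BF]
2. F_y = -80/9  [BD ∥ FE ∩ DE ∥ BF]
   → F = (-145/9, -80/9)
3. G_x = 144817/12185  [A, B, G are collinear ∩ DG ⟂ AB]
4. G_y = 111781/12185  [A, B, G are collinear ∩ DG ⟂ AB]
   → G = (144817/12185, 111781/12185)

F = (-145/9, -80/9)
G = (144817/12185, 111781/12185)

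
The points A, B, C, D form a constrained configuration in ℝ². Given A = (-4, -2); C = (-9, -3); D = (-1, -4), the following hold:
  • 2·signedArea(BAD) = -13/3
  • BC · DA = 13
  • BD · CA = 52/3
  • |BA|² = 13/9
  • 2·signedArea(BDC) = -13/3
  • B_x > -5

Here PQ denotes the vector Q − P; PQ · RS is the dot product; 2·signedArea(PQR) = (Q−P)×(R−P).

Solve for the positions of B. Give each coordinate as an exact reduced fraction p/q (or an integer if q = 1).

1. B_x = -14/3  [BD · CA = 52/3 ∩ BC · DA = 13]
2. B_y = -3  [BD · CA = 52/3 ∩ BC · DA = 13]
   → B = (-14/3, -3)

B = (-14/3, -3)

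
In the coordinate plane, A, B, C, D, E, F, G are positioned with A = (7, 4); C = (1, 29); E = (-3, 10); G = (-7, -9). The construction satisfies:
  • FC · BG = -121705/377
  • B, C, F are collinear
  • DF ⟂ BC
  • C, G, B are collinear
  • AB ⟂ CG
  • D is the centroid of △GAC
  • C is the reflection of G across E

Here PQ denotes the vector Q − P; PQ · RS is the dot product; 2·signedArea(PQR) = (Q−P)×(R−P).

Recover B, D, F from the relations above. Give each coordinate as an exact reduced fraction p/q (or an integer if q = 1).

B = (-1427/377, 2364/377)
D = (1/3, 8)
F = (-3689/1131, 9904/1131)

1. B_x = -1427/377  [C, G, B are collinear ∩ AB ⟂ CG]
2. B_y = 2364/377  [C, G, B are collinear ∩ AB ⟂ CG]
   → B = (-1427/377, 2364/377)
3. D_x = 1/3  [D is the centroid of △GAC]
4. D_y = 8  [D is the centroid of △GAC]
   → D = (1/3, 8)
5. F_x = -3689/1131  [B, C, F are collinear ∩ DF ⟂ BC]
6. F_y = 9904/1131  [B, C, F are collinear ∩ DF ⟂ BC]
   → F = (-3689/1131, 9904/1131)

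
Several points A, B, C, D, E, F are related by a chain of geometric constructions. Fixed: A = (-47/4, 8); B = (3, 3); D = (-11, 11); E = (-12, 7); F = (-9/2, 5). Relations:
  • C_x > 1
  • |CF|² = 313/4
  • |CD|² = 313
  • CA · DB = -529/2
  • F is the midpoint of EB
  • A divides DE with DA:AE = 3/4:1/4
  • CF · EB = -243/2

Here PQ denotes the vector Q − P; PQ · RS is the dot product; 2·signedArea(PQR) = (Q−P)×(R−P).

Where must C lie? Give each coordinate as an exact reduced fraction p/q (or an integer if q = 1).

C = (2, -1)

1. C_x = 2  [CA · DB = -529/2 ∩ CF · EB = -243/2]
2. C_y = -1  [CA · DB = -529/2 ∩ CF · EB = -243/2]
   → C = (2, -1)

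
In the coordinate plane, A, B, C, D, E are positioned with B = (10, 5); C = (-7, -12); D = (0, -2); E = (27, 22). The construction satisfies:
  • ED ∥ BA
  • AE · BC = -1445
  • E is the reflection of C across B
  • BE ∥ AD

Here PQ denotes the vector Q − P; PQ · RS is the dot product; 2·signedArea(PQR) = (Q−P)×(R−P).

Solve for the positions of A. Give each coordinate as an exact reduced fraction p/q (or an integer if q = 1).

A = (-17, -19)

1. A_x = -17  [BE ∥ AD ∩ ED ∥ BA]
2. A_y = -19  [BE ∥ AD ∩ ED ∥ BA]
   → A = (-17, -19)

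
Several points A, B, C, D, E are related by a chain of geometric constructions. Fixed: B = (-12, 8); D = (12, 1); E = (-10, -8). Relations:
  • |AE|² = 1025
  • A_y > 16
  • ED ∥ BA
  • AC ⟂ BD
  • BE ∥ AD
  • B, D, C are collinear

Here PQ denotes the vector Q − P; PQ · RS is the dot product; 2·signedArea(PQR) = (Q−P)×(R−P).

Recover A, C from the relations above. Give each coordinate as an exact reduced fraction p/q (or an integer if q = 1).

A = (10, 17)
C = (732/125, 349/125)

1. A_x = 10  [BE ∥ AD ∩ ED ∥ BA]
2. A_y = 17  [BE ∥ AD ∩ ED ∥ BA]
   → A = (10, 17)
3. C_x = 732/125  [B, D, C are collinear ∩ AC ⟂ BD]
4. C_y = 349/125  [B, D, C are collinear ∩ AC ⟂ BD]
   → C = (732/125, 349/125)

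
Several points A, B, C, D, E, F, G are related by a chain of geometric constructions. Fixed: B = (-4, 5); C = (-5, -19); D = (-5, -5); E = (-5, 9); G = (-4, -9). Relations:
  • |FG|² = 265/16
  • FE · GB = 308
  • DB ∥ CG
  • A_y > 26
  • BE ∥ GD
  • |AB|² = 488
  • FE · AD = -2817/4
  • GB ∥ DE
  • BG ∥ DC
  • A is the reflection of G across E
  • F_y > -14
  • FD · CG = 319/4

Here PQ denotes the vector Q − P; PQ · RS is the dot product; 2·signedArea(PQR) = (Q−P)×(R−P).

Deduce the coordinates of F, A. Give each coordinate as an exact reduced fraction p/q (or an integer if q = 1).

A = (-6, 27)
F = (-19/4, -13)

1. F_x = -19/4  [FD · CG = 319/4 ∩ FE · GB = 308]
2. F_y = -13  [FD · CG = 319/4 ∩ FE · GB = 308]
   → F = (-19/4, -13)
3. A_x = -6  [A is the reflection of G across E]
4. A_y = 27  [A is the reflection of G across E]
   → A = (-6, 27)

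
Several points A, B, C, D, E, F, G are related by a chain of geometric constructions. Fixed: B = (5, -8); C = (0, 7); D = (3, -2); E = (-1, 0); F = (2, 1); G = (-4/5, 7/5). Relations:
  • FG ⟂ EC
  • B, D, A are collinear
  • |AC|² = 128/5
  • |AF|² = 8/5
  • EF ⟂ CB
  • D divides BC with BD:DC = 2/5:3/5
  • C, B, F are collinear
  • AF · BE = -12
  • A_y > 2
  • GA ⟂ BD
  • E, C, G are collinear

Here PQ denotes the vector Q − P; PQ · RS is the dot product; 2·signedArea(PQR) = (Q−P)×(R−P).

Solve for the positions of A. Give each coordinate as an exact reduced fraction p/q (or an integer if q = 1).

A = (8/5, 11/5)

1. A_x = 8/5  [B, D, A are collinear ∩ GA ⟂ BD]
2. A_y = 11/5  [B, D, A are collinear ∩ GA ⟂ BD]
   → A = (8/5, 11/5)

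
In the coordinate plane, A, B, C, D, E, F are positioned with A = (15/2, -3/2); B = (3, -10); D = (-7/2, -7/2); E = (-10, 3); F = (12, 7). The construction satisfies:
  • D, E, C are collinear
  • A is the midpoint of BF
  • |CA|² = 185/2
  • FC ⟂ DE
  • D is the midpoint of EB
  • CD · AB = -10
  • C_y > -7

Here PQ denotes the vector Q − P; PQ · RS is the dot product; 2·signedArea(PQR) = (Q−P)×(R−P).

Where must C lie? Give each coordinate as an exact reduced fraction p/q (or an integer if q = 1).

1. C_x = -1  [D, E, C are collinear ∩ FC ⟂ DE]
2. C_y = -6  [D, E, C are collinear ∩ FC ⟂ DE]
   → C = (-1, -6)

C = (-1, -6)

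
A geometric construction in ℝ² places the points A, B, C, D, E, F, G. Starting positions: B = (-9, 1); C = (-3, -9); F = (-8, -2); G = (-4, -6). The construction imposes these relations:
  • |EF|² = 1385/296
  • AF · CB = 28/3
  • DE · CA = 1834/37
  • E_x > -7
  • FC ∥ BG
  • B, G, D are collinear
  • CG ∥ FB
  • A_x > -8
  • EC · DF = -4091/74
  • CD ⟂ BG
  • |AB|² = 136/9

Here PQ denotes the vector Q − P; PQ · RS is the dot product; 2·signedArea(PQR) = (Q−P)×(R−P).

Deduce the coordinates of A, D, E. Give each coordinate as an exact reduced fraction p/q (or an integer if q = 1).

1. A_x = -7  [line 6·x + -10·y + 56/3 = 0 ∩ |AB|² = 136/9]
2. A_y = -7/3  [line 6·x + -10·y + 56/3 = 0 ∩ |AB|² = 136/9]
   → A = (-7, -7/3)
3. D_x = -83/37  [B, G, D are collinear ∩ CD ⟂ BG]
4. D_y = -313/37  [B, G, D are collinear ∩ CD ⟂ BG]
   → D = (-83/37, -313/37)
5. E_x = -971/148  [EC · DF = -4091/74 ∩ DE · CA = 1834/37]
6. E_y = -535/148  [EC · DF = -4091/74 ∩ DE · CA = 1834/37]
   → E = (-971/148, -535/148)

A = (-7, -7/3)
D = (-83/37, -313/37)
E = (-971/148, -535/148)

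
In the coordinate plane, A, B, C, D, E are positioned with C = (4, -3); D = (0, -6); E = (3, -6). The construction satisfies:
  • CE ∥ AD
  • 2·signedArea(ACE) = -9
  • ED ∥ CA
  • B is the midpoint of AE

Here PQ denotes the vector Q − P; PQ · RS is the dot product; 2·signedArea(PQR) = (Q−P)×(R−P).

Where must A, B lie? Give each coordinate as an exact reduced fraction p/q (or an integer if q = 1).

1. A_x = 1  [CE ∥ AD ∩ ED ∥ CA]
2. A_y = -3  [CE ∥ AD ∩ ED ∥ CA]
   → A = (1, -3)
3. B_x = 2  [B is the midpoint of AE]
4. B_y = -9/2  [B is the midpoint of AE]
   → B = (2, -9/2)

A = (1, -3)
B = (2, -9/2)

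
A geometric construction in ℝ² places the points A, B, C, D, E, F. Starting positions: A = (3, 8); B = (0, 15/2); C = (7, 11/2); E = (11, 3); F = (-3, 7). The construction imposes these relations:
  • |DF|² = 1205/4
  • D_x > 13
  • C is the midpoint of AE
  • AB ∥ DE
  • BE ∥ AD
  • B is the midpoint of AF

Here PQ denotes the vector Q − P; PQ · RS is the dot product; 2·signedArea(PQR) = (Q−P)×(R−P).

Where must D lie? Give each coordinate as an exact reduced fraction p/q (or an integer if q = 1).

1. D_x = 14  [AB ∥ DE ∩ BE ∥ AD]
2. D_y = 7/2  [AB ∥ DE ∩ BE ∥ AD]
   → D = (14, 7/2)

D = (14, 7/2)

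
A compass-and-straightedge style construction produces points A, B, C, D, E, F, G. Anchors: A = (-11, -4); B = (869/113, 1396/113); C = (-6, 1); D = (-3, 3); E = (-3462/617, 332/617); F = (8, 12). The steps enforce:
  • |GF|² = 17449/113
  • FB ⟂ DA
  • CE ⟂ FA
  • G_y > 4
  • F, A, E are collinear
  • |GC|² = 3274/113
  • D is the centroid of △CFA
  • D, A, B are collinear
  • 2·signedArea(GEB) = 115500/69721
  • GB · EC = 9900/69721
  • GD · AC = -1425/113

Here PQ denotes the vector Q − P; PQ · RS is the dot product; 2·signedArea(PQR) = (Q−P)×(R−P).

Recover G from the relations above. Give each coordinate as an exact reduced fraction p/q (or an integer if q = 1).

G = (-187/113, 472/113)

1. G_x = -187/113  [2·signedArea(GEB) = 115500/69721 ∩ GB · EC = 9900/69721]
2. G_y = 472/113  [2·signedArea(GEB) = 115500/69721 ∩ GB · EC = 9900/69721]
   → G = (-187/113, 472/113)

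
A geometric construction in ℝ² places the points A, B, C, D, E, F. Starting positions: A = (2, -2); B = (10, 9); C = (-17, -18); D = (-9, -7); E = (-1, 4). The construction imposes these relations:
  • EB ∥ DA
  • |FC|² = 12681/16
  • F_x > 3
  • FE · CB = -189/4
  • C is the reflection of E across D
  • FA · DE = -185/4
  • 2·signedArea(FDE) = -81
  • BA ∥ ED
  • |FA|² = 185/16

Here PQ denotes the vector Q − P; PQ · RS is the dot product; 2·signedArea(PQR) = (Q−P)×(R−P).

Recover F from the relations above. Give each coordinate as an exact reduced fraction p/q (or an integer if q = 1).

F = (4, 3/4)

1. F_x = 4  [FE · CB = -189/4 ∩ 2·signedArea(FDE) = -81]
2. F_y = 3/4  [FE · CB = -189/4 ∩ 2·signedArea(FDE) = -81]
   → F = (4, 3/4)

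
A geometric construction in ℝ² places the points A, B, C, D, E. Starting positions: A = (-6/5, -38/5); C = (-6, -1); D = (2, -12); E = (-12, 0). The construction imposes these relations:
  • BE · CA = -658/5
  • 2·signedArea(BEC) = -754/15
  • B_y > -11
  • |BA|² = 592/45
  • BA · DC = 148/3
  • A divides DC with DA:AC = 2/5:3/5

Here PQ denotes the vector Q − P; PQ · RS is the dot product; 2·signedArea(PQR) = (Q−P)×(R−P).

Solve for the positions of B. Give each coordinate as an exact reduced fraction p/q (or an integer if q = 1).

1. B_x = 14/15  [2·signedArea(BEC) = -754/15 ∩ BA · DC = 148/3]
2. B_y = -158/15  [2·signedArea(BEC) = -754/15 ∩ BA · DC = 148/3]
   → B = (14/15, -158/15)

B = (14/15, -158/15)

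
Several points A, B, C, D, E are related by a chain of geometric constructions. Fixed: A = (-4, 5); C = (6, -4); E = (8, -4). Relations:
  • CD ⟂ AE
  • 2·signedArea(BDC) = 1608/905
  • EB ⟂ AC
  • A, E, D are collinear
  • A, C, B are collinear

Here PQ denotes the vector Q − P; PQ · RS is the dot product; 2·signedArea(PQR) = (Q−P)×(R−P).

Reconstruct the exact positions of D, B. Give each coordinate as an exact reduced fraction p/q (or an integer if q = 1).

1. D_x = 168/25  [A, E, D are collinear ∩ CD ⟂ AE]
2. D_y = -76/25  [A, E, D are collinear ∩ CD ⟂ AE]
   → D = (168/25, -76/25)
3. B_x = 1286/181  [A, C, B are collinear ∩ EB ⟂ AC]
4. B_y = -904/181  [A, C, B are collinear ∩ EB ⟂ AC]
   → B = (1286/181, -904/181)

B = (1286/181, -904/181)
D = (168/25, -76/25)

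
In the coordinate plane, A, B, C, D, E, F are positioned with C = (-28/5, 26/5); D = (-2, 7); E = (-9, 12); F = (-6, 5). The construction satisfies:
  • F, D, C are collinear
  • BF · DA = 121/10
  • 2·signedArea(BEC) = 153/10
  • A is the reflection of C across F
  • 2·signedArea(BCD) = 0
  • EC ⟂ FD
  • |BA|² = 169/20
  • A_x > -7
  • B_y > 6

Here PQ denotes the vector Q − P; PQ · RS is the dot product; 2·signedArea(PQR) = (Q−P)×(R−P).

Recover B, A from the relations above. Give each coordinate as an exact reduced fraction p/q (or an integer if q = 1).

1. B_x = -19/5  [2·signedArea(BCD) = 0 ∩ 2·signedArea(BEC) = 153/10]
2. B_y = 61/10  [2·signedArea(BCD) = 0 ∩ 2·signedArea(BEC) = 153/10]
   → B = (-19/5, 61/10)
3. A_x = -32/5  [A is the reflection of C across F]
4. A_y = 24/5  [A is the reflection of C across F]
   → A = (-32/5, 24/5)

A = (-32/5, 24/5)
B = (-19/5, 61/10)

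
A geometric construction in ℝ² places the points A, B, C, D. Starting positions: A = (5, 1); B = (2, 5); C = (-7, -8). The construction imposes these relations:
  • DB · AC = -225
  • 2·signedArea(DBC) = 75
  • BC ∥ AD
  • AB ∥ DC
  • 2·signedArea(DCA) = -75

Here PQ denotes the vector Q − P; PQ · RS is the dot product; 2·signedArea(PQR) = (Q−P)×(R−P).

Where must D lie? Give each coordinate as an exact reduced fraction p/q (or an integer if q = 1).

D = (-4, -12)

1. D_x = -4  [AB ∥ DC ∩ BC ∥ AD]
2. D_y = -12  [AB ∥ DC ∩ BC ∥ AD]
   → D = (-4, -12)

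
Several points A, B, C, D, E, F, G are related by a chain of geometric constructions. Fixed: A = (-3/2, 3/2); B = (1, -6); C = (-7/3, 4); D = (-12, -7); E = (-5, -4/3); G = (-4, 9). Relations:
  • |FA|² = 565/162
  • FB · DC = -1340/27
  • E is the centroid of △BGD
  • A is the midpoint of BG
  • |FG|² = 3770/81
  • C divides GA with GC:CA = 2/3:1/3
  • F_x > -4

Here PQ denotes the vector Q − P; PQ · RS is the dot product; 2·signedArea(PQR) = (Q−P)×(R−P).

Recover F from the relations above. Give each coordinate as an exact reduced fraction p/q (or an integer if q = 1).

1. F_x = -29/9  [line -29/3·x + -11·y + -181/27 = 0 ∩ |FG|² = 3770/81]
2. F_y = 20/9  [line -29/3·x + -11·y + -181/27 = 0 ∩ |FG|² = 3770/81]
   → F = (-29/9, 20/9)

F = (-29/9, 20/9)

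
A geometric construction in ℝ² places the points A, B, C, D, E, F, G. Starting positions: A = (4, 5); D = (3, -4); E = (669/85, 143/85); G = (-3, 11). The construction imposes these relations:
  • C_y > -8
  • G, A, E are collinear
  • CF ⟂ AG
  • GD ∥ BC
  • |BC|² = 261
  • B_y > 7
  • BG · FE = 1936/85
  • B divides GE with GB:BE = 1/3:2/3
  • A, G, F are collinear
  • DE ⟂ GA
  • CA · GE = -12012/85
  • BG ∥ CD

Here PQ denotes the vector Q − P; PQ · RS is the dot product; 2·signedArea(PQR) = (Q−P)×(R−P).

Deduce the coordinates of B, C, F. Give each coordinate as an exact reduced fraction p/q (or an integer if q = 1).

B = (53/85, 671/85)
C = (563/85, -604/85)
F = (977/85, -121/85)

1. B_x = 53/85  [B divides GE with GB:BE = 1/3:2/3]
2. B_y = 671/85  [B divides GE with GB:BE = 1/3:2/3]
   → B = (53/85, 671/85)
3. C_x = 563/85  [BG ∥ CD ∩ GD ∥ BC]
4. C_y = -604/85  [BG ∥ CD ∩ GD ∥ BC]
   → C = (563/85, -604/85)
5. F_x = 977/85  [A, G, F are collinear ∩ CF ⟂ AG]
6. F_y = -121/85  [A, G, F are collinear ∩ CF ⟂ AG]
   → F = (977/85, -121/85)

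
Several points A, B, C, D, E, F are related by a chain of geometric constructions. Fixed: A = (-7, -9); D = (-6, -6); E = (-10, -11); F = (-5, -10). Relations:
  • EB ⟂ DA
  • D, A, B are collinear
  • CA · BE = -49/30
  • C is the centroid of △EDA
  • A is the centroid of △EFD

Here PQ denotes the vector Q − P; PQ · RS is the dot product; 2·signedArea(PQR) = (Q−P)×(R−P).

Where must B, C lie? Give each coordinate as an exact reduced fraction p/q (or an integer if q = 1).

1. B_x = -79/10  [D, A, B are collinear ∩ EB ⟂ DA]
2. B_y = -117/10  [D, A, B are collinear ∩ EB ⟂ DA]
   → B = (-79/10, -117/10)
3. C_x = -23/3  [C is the centroid of △EDA]
4. C_y = -26/3  [C is the centroid of △EDA]
   → C = (-23/3, -26/3)

B = (-79/10, -117/10)
C = (-23/3, -26/3)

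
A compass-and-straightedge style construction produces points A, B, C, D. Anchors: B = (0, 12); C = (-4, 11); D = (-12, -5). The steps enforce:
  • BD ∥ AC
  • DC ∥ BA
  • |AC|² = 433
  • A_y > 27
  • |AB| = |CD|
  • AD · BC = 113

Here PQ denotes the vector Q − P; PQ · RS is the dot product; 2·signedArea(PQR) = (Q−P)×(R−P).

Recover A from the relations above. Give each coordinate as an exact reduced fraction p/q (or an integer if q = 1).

A = (8, 28)

1. A_x = 8  [BD ∥ AC ∩ DC ∥ BA]
2. A_y = 28  [BD ∥ AC ∩ DC ∥ BA]
   → A = (8, 28)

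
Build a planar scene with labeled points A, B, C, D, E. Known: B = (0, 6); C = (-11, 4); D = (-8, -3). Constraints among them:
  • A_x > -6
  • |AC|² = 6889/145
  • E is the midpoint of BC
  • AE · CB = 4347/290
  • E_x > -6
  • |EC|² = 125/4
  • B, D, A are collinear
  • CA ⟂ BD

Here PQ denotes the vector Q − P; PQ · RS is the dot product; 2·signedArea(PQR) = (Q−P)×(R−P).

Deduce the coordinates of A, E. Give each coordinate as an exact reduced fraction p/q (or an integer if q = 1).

1. A_x = -848/145  [B, D, A are collinear ∩ CA ⟂ BD]
2. A_y = -84/145  [B, D, A are collinear ∩ CA ⟂ BD]
   → A = (-848/145, -84/145)
3. E_x = -11/2  [E is the midpoint of BC]
4. E_y = 5  [E is the midpoint of BC]
   → E = (-11/2, 5)

A = (-848/145, -84/145)
E = (-11/2, 5)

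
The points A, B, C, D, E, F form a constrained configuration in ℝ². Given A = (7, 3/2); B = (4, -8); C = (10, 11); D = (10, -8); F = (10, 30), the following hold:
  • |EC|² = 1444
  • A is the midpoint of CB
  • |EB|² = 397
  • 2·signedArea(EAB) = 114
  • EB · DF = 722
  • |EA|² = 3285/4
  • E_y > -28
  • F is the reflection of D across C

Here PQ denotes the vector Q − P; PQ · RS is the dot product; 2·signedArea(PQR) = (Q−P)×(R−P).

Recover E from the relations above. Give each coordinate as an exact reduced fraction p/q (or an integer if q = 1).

1. E_x = 10  [EB · DF = 722 ∩ 2·signedArea(EAB) = 114]
2. E_y = -27  [EB · DF = 722 ∩ 2·signedArea(EAB) = 114]
   → E = (10, -27)

E = (10, -27)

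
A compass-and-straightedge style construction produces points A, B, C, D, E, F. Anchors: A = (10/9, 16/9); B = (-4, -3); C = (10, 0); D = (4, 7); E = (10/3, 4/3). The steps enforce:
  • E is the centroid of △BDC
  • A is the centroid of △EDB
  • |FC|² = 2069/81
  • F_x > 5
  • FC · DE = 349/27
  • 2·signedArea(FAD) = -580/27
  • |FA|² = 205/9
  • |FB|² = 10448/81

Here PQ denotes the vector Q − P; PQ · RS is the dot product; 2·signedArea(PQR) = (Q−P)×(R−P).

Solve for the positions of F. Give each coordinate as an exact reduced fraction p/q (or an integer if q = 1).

F = (52/9, 25/9)

1. F_x = 52/9  [2·signedArea(FAD) = -580/27 ∩ FC · DE = 349/27]
2. F_y = 25/9  [2·signedArea(FAD) = -580/27 ∩ FC · DE = 349/27]
   → F = (52/9, 25/9)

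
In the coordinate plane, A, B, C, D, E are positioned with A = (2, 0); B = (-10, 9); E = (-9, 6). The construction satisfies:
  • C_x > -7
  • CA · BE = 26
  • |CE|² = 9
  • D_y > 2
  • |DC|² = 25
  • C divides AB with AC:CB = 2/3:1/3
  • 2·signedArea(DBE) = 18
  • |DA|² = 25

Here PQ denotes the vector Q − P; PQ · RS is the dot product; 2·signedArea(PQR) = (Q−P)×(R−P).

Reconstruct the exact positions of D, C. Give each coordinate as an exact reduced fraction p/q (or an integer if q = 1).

1. D_x = -2  [line 3·x + 1·y + 3 = 0 ∩ |DA|² = 25]
2. D_y = 3  [line 3·x + 1·y + 3 = 0 ∩ |DA|² = 25]
   → D = (-2, 3)
3. C_x = -6  [C divides AB with AC:CB = 2/3:1/3]
4. C_y = 6  [C divides AB with AC:CB = 2/3:1/3]
   → C = (-6, 6)

C = (-6, 6)
D = (-2, 3)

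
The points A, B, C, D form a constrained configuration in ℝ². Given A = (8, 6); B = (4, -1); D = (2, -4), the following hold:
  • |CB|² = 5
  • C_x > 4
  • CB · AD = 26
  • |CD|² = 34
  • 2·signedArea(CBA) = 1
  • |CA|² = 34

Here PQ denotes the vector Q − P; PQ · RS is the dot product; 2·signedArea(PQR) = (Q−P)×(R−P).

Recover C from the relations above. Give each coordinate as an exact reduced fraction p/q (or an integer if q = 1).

C = (5, 1)

1. C_x = 5  [CB · AD = 26 ∩ 2·signedArea(CBA) = 1]
2. C_y = 1  [CB · AD = 26 ∩ 2·signedArea(CBA) = 1]
   → C = (5, 1)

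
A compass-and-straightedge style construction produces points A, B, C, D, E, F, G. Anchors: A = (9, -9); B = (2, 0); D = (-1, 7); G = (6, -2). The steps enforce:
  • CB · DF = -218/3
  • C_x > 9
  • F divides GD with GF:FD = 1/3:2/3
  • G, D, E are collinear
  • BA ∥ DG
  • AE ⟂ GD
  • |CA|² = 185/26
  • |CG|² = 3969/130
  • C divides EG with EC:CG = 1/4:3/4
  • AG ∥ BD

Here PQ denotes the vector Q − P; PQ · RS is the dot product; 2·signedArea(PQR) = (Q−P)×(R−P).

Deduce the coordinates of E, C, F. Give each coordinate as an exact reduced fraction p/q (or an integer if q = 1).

1. E_x = 684/65  [G, D, E are collinear ∩ AE ⟂ GD]
2. E_y = -508/65  [G, D, E are collinear ∩ AE ⟂ GD]
   → E = (684/65, -508/65)
3. C_x = 1221/130  [C divides EG with EC:CG = 1/4:3/4]
4. C_y = -827/130  [C divides EG with EC:CG = 1/4:3/4]
   → C = (1221/130, -827/130)
5. F_x = 11/3  [F divides GD with GF:FD = 1/3:2/3]
6. F_y = 1  [F divides GD with GF:FD = 1/3:2/3]
   → F = (11/3, 1)

C = (1221/130, -827/130)
E = (684/65, -508/65)
F = (11/3, 1)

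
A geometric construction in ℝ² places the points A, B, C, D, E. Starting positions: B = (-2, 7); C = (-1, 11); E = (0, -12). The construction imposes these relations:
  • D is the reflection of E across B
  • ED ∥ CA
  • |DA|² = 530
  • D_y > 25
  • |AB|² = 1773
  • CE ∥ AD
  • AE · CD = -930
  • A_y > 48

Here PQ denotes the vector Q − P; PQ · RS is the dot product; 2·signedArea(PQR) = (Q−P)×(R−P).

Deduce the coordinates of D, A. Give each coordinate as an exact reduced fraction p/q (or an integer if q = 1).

1. D_x = -4  [D is the reflection of E across B]
2. D_y = 26  [D is the reflection of E across B]
   → D = (-4, 26)
3. A_x = -5  [CE ∥ AD ∩ ED ∥ CA]
4. A_y = 49  [CE ∥ AD ∩ ED ∥ CA]
   → A = (-5, 49)

A = (-5, 49)
D = (-4, 26)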